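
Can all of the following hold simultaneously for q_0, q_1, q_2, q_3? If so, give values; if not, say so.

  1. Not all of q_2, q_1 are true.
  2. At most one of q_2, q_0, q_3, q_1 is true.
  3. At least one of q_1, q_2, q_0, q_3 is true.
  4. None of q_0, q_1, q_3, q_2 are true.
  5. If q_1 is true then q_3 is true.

Unsatisfiable

Case q_0 = True:
  Constraint (4) is violated (q_0=T) — contradiction.
Case q_0 = False:
  (4) forces q_1 = False.
  (4) forces q_3 = False.
  (3) with q_1=F, q_0=F, q_3=F forces q_2 = True.
  Constraint (4) is violated (q_2=T) — contradiction.
Both cases fail — unsatisfiable.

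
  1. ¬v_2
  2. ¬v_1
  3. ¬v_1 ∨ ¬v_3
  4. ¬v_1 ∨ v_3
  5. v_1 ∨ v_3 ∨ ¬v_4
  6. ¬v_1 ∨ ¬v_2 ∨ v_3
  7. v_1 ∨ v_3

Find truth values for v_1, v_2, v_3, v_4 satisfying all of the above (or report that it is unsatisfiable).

v_1 = False; v_2 = False; v_3 = True; v_4 = False

Unit clause (¬v_2) forces v_2 = False.
Unit clause (¬v_1) forces v_1 = False.
In (v_1 ∨ v_3) only v_3 is left, so v_3 = True.
Set v_4 = False.
Check each clause:
  (¬v_2): ¬v_2 holds.
  (¬v_1): ¬v_1 holds.
  (¬v_1 ∨ ¬v_3): ¬v_1 holds.
  (¬v_1 ∨ v_3): ¬v_1 holds.
  (v_1 ∨ v_3 ∨ ¬v_4): v_3 holds.
  (¬v_1 ∨ ¬v_2 ∨ v_3): ¬v_1 holds.
  (v_1 ∨ v_3): v_3 holds.
All clauses satisfied.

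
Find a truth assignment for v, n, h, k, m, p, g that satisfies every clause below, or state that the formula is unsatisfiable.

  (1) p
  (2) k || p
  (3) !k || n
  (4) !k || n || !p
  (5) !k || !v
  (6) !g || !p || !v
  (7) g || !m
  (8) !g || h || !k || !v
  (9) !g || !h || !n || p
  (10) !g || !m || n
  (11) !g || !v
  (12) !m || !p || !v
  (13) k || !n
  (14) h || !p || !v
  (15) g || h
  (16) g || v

v: False, n: True, h: True, k: True, m: False, p: True, g: True

Unit clause (p) forces p = True.
Set v = False.
  then (g || v) forces g = True.
Set n = True.
  then (k || !n) forces k = True.
Set h = True.
Set m = False.
All clauses satisfied.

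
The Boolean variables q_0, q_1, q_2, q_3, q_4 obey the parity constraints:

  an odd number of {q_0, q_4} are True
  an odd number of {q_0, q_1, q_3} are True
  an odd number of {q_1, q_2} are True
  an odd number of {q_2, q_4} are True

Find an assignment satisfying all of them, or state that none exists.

q_0=F, q_1=T, q_2=F, q_3=F, q_4=T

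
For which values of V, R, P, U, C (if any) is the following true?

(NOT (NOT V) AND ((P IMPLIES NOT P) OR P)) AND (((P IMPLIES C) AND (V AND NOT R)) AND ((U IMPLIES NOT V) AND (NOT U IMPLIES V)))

V=T, R=F, P=T, U=F, C=T

  NOT (NOT V) AND ((P IMPLIES NOT P) OR P) = True
    NOT (NOT V) = True
      NOT V = False
    (P IMPLIES NOT P) OR P = True
      P IMPLIES NOT P = False
        NOT P = False
  ((P IMPLIES C) AND (V AND NOT R)) AND ((U IMPLIES NOT V) AND (NOT U IMPLIES V)) = True
    (P IMPLIES C) AND (V AND NOT R) = True
      P IMPLIES C = True
      V AND NOT R = True
        NOT R = True
    (U IMPLIES NOT V) AND (NOT U IMPLIES V) = True
      U IMPLIES NOT V = True
        NOT V = False
      NOT U IMPLIES V = True
        NOT U = True
Both conjuncts True, so the formula holds.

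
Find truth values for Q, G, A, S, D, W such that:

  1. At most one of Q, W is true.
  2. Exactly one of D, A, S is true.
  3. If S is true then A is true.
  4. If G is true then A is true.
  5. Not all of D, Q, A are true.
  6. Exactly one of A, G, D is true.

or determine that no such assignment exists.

Q=T, G=F, A=F, S=F, D=T, W=F

  (1) {Q, W}: 1 true — at most one ✓
  (2) {D, A, S}: 1 true — exactly one ✓
  (3) S=F ⇒ A: vacuous ✓
  (4) G=F ⇒ A: vacuous ✓
  (5) {D, Q, A}: 2/3 true — not all ✓
  (6) {A, G, D}: 1 true — exactly one ✓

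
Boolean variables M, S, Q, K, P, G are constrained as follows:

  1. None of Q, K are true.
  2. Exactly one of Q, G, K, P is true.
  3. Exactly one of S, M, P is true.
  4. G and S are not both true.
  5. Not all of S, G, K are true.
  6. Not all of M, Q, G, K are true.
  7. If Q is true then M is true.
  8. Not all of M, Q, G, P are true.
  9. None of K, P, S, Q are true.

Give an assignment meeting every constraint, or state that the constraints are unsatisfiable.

M = True; S = False; Q = False; K = False; P = False; G = True

  (1) {Q, K}: 0 true — none ✓
  (2) {Q, G, K, P}: 1 true — exactly one ✓
  (3) {S, M, P}: 1 true — exactly one ✓
  (4) G=T, S=F — not both ✓
  (5) {S, G, K}: 1/3 true — not all ✓
  (6) {M, Q, G, K}: 2/4 true — not all ✓
  (7) Q=F ⇒ M: vacuous ✓
  (8) {M, Q, G, P}: 2/4 true — not all ✓
  (9) {K, P, S, Q}: 0 true — none ✓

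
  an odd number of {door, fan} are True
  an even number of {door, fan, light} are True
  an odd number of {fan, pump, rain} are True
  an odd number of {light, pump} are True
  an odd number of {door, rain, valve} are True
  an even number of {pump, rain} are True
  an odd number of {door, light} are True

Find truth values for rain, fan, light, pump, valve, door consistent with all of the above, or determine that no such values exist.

rain: False; fan: True; light: True; pump: False; valve: True; door: False

{door, fan}: 1 true → odd ✓
{door, fan, light}: 2 true → even ✓
{fan, pump, rain}: 1 true → odd ✓
{light, pump}: 1 true → odd ✓
{door, rain, valve}: 1 true → odd ✓
{pump, rain}: 0 true → even ✓
{door, light}: 1 true → odd ✓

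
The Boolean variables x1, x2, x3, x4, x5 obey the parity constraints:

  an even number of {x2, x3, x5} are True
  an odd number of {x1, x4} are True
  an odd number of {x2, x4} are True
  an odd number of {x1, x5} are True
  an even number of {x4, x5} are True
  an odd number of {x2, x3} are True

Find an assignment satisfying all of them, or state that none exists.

x1=F, x2=F, x3=T, x4=T, x5=T

{x2, x3, x5}: 2 true → even ✓
{x1, x4}: 1 true → odd ✓
{x2, x4}: 1 true → odd ✓
{x1, x5}: 1 true → odd ✓
{x4, x5}: 2 true → even ✓
{x2, x3}: 1 true → odd ✓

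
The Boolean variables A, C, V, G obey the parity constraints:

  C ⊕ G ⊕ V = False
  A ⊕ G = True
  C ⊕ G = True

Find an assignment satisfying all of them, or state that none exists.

A: True, C: True, V: True, G: False

C ⊕ G ⊕ V = T ⊕ F ⊕ T = False ✓
A ⊕ G = T ⊕ F = True ✓
C ⊕ G = T ⊕ F = True ✓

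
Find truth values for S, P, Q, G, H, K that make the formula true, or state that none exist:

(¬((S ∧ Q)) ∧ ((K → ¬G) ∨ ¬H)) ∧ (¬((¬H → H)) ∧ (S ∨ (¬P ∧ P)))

S: True, P: True, Q: False, G: True, H: False, K: True

  ¬((S ∧ Q)) ∧ ((K → ¬G) ∨ ¬H) = True
    ¬((S ∧ Q)) = True
      S ∧ Q = False
    (K → ¬G) ∨ ¬H = True
      K → ¬G = False
        ¬G = False
      ¬H = True
  ¬((¬H → H)) ∧ (S ∨ (¬P ∧ P)) = True
    ¬((¬H → H)) = True
      ¬H → H = False
        ¬H = True
    S ∨ (¬P ∧ P) = True
      ¬P ∧ P = False
        ¬P = False
Both conjuncts True, so the formula holds.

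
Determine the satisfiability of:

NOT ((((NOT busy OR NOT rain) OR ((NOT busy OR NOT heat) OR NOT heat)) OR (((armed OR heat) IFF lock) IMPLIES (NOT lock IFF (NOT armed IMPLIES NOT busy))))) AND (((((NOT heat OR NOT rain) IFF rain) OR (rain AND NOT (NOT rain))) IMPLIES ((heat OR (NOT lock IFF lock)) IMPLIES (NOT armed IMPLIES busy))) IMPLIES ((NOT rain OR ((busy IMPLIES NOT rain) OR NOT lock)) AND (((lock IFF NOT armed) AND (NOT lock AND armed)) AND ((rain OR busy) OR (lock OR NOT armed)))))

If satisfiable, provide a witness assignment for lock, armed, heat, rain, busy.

Case busy = True: the formula simplifies to NOT (((NOT rain OR (NOT heat OR NOT heat)) OR (((armed OR heat) IFF lock) IMPLIES (NOT lock IFF armed)))) AND ((NOT rain OR (NOT rain OR NOT lock)) AND ((lock IFF NOT armed) AND (NOT lock AND armed))).
  lock = True: the conjunct NOT lock is False.
  lock = False: simplifies to NOT (((NOT rain OR (NOT heat OR NOT heat)) OR (NOT ((armed OR heat)) IMPLIES armed))) AND (armed AND armed).
    armed = True: the conjunct NOT (((NOT rain OR (NOT heat OR NOT heat)) OR (NOT ((armed OR heat)) IMPLIES armed))) becomes NOT (((NOT rain OR (NOT heat OR NOT heat)) OR True)) = False.
    armed = False: the conjunct armed is False.
Case busy = False: the conjunct NOT ((((NOT busy OR NOT rain) OR ((NOT busy OR NOT heat) OR NOT heat)) OR (((armed OR heat) IFF lock) IMPLIES (NOT lock IFF (NOT armed IMPLIES NOT busy))))) becomes NOT ((True OR (((armed OR heat) IFF lock) IMPLIES NOT lock))) = False.
Both cases fail — unsatisfiable.

No satisfying assignment exists.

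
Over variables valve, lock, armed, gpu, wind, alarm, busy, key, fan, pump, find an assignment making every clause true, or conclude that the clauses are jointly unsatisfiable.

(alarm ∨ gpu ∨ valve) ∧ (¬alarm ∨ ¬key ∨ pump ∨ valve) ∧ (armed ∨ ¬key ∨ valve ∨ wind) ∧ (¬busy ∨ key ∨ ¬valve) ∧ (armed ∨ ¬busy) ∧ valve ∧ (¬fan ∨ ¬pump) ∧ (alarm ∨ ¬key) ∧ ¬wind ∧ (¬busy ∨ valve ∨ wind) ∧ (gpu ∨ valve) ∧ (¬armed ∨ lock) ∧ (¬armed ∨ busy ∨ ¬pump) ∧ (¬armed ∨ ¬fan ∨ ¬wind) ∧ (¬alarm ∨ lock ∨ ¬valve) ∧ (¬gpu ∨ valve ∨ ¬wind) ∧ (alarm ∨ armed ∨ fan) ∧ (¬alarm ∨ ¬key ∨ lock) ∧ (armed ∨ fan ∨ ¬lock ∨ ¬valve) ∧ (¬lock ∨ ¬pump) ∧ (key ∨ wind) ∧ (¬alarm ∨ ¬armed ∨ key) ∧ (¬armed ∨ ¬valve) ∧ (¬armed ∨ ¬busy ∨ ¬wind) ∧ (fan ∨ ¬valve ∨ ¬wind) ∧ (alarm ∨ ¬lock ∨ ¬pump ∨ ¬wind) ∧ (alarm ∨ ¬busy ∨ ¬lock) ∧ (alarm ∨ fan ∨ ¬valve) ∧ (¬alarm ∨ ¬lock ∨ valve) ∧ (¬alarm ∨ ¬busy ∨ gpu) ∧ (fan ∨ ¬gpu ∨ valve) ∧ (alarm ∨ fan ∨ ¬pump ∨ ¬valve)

valve=T, lock=T, armed=F, gpu=T, wind=F, alarm=T, busy=F, key=T, fan=T, pump=F

Unit clause (valve) forces valve = True.
Unit clause (¬wind) forces wind = False.
In (key ∨ wind) only key is left, so key = True.
In (¬armed ∨ ¬valve) only ¬armed is left, so armed = False.
In (armed ∨ ¬busy) only ¬busy is left, so busy = False.
In (alarm ∨ ¬key) only alarm is left, so alarm = True.
In (¬alarm ∨ lock ∨ ¬valve) only lock is left, so lock = True.
In (armed ∨ fan ∨ ¬lock ∨ ¬valve) only fan is left, so fan = True.
In (¬lock ∨ ¬pump) only ¬pump is left, so pump = False.
Set gpu = True.
All clauses satisfied.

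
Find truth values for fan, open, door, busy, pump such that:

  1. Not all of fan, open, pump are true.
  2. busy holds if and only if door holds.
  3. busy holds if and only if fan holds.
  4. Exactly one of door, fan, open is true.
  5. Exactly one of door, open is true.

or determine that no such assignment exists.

fan=F, open=T, door=F, busy=F, pump=T

  (1) {fan, open, pump}: 2/3 true — not all ✓
  (2) busy=F, door=F — same ✓
  (3) busy=F, fan=F — same ✓
  (4) {door, fan, open}: 1 true — exactly one ✓
  (5) {door, open}: 1 true — exactly one ✓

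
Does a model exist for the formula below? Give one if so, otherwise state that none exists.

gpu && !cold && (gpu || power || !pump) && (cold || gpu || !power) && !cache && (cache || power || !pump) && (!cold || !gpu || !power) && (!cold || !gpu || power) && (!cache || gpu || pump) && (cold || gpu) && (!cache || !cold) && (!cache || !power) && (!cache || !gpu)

pump = False; cold = False; power = False; gpu = True; cache = False

Unit clause (gpu) forces gpu = True.
Unit clause (!cold) forces cold = False.
Unit clause (!cache) forces cache = False.
Set pump = False.
Set power = False.
All clauses satisfied.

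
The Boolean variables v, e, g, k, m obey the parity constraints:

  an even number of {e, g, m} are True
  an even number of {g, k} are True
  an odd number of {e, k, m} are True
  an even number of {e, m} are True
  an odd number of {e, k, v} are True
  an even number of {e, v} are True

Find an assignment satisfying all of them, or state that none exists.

Unsatisfiable — no assignment works.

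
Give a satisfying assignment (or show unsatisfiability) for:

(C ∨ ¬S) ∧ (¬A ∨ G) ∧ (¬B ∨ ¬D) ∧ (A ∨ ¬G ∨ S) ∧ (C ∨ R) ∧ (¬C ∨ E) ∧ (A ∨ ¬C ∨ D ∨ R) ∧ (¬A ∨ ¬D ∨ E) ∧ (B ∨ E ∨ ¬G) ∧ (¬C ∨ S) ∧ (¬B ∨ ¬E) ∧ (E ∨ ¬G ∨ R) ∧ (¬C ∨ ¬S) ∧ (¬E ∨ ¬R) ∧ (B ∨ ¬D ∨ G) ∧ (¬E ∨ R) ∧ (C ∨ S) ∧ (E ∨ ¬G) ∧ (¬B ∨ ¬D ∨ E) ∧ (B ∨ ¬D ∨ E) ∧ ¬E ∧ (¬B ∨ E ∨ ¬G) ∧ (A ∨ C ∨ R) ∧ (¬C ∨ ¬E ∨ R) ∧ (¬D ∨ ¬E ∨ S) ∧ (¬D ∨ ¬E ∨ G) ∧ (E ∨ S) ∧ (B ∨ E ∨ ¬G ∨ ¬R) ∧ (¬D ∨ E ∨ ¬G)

Case E = True:
  Clause (¬E) is falsified — contradiction.
Case E = False:
  (¬C ∨ E) forces C = False.
  (C ∨ ¬S) forces S = False.
  Clause (C ∨ S) is falsified — contradiction.
Both cases fail, so the formula is unsatisfiable.

Unsatisfiable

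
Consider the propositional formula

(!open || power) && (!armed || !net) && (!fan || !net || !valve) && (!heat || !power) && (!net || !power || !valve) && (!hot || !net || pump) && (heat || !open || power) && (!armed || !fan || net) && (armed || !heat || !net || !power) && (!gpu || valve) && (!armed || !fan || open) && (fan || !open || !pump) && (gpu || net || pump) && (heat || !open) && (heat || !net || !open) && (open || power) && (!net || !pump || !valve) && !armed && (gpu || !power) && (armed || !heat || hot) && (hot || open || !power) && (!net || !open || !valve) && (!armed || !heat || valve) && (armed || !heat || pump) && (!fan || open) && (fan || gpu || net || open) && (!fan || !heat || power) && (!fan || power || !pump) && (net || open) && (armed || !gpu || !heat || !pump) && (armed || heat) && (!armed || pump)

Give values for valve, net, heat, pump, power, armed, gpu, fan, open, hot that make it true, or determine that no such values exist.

Case armed = True:
  Clause (!armed) is falsified — contradiction.
Case armed = False:
  (armed || heat) forces heat = True.
  (!heat || !power) forces power = False.
  (!open || power) forces open = False.
  Clause (open || power) is falsified — contradiction.
Both cases fail, so the formula is unsatisfiable.

UNSATISFIABLE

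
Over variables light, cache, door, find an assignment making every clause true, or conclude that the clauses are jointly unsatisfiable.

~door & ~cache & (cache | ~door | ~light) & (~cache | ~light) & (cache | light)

Unit clause (~door) forces door = False.
Unit clause (~cache) forces cache = False.
In (cache | light) only light is left, so light = True.
Check each clause:
  (~door): ~door holds.
  (~cache): ~cache holds.
  (cache | ~door | ~light): ~door holds.
  (~cache | ~light): ~cache holds.
  (cache | light): light holds.
All clauses satisfied.

light = True, cache = False, door = False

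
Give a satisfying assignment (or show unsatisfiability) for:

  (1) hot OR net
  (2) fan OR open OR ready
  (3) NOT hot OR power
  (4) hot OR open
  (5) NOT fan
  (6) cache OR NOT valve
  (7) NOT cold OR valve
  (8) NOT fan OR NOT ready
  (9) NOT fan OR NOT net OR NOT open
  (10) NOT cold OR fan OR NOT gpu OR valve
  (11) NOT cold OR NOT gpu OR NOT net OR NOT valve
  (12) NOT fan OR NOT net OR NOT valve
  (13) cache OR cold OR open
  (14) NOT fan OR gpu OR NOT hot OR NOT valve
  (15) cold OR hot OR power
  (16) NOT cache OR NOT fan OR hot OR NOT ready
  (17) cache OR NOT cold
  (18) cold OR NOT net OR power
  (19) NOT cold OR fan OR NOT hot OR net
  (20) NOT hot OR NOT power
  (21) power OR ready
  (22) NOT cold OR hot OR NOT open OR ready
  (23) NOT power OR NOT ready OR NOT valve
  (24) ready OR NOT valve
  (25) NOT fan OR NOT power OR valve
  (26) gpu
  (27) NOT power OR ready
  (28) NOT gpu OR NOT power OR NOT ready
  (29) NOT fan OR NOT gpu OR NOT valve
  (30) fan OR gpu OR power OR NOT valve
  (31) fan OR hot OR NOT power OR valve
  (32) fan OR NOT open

Case open = True:
  (NOT fan) forces fan = False.
  Clause (fan OR NOT open) is falsified — contradiction.
Case open = False:
  (hot OR open) forces hot = True.
  (NOT hot OR power) forces power = True.
  Clause (NOT hot OR NOT power) is falsified — contradiction.
Both cases fail, so the formula is unsatisfiable.

UNSATISFIABLE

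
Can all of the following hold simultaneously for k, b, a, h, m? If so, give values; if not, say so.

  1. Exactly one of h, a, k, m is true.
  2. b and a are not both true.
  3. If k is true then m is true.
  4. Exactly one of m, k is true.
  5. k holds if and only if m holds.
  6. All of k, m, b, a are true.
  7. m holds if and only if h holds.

UNSATISFIABLE

Case b = True:
  (2) with b=T forces a = False.
  Constraint (6) is violated (a=F) — contradiction.
Case b = False:
  Constraint (6) is violated (b=F) — contradiction.
Both cases fail — unsatisfiable.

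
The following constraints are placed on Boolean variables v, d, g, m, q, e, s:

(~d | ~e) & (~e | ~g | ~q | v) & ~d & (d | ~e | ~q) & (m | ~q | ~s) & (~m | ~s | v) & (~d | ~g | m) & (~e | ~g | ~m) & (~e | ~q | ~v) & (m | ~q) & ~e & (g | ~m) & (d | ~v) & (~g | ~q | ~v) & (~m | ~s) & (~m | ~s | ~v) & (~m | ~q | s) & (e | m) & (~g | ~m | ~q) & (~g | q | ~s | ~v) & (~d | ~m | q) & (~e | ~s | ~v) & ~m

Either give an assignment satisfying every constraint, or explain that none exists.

UNSATISFIABLE

Case d = True:
  Clause (~d) is falsified — contradiction.
Case d = False:
  (~e) forces e = False.
  (d | ~v) forces v = False.
  (e | m) forces m = True.
  Clause (~m) is falsified — contradiction.
Both cases fail, so the formula is unsatisfiable.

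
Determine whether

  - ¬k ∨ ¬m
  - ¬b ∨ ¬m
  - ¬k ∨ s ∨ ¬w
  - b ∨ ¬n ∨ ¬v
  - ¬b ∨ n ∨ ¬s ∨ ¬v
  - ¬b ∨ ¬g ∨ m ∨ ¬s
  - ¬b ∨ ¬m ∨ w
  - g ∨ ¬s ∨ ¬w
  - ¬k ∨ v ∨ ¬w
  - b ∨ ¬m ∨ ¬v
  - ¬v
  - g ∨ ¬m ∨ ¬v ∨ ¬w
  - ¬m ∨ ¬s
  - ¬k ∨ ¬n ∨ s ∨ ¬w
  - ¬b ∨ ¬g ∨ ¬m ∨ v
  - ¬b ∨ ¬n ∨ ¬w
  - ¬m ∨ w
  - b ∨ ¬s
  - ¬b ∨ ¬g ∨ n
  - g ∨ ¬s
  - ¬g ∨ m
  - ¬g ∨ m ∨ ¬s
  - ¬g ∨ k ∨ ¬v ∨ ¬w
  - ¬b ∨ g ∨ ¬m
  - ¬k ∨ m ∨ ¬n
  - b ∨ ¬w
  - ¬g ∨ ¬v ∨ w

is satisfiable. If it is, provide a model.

n = False, w = True, k = False, v = False, m = False, b = True, g = False, s = False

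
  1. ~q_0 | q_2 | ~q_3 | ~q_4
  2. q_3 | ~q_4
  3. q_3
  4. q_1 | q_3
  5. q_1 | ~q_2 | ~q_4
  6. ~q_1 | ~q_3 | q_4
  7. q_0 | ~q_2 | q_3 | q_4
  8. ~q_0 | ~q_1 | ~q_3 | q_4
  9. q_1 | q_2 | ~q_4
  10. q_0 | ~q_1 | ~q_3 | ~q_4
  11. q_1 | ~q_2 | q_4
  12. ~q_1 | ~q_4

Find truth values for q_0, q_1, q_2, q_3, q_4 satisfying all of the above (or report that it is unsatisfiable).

q_0 = True; q_1 = False; q_2 = False; q_3 = True; q_4 = False

Unit clause (q_3) forces q_3 = True.
Set q_0 = True.
Try q_1 = True:
  (~q_1 | ~q_3 | q_4) forces q_4 = True.
  clause (~q_1 | ~q_4) is falsified — backtrack.
So q_1 = False.
Set q_2 = False.
  then (~q_0 | q_2 | ~q_3 | ~q_4) forces q_4 = False.
All clauses satisfied.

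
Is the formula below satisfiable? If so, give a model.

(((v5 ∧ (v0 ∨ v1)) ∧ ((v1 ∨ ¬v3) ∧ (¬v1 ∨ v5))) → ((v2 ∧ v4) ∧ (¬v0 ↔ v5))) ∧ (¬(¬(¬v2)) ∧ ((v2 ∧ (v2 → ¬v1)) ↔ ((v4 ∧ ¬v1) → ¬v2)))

Case v2 = True: the conjunct ¬(¬(¬v2)) becomes ¬(¬False) = False.
Case v2 = False: the conjunct (v2 ∧ (v2 → ¬v1)) ↔ ((v4 ∧ ¬v1) → ¬v2) becomes (False ∧ True) ↔ ((v4 ∧ ¬v1) → True) = False.
Both cases fail — unsatisfiable.

No satisfying assignment exists.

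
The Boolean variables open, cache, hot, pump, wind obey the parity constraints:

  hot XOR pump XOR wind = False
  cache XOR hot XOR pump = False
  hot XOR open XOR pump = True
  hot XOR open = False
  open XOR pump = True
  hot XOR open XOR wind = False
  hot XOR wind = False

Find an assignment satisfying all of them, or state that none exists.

UNSATISFIABLE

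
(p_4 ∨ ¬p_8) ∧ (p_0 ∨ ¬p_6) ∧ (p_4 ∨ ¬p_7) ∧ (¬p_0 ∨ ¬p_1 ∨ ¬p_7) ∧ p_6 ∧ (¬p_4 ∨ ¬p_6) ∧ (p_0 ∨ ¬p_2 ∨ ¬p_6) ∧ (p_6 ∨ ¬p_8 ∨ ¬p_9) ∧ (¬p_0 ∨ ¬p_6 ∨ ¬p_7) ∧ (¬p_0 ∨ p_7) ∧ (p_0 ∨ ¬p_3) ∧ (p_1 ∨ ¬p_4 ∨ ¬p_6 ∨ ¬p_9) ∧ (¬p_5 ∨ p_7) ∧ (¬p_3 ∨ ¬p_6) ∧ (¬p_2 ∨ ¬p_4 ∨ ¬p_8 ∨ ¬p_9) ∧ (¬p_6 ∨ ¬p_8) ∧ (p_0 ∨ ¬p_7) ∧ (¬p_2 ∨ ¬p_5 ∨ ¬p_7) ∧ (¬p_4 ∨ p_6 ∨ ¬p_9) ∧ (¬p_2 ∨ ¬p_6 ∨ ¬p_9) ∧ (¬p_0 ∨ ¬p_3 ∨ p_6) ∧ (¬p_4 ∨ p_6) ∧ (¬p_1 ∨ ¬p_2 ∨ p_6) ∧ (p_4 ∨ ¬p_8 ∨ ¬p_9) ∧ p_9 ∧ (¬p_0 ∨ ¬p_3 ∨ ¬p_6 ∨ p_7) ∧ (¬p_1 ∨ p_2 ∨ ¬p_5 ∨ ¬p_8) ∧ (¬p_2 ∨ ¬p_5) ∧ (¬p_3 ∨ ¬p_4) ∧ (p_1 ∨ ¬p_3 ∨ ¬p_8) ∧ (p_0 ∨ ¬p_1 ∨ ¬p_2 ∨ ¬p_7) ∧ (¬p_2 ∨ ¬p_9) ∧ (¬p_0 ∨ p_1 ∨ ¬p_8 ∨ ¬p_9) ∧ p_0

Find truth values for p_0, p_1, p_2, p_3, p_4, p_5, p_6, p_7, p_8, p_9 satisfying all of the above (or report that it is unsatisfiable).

Unsatisfiable

Case p_0 = True:
  (p_6) forces p_6 = True.
  (¬p_4 ∨ ¬p_6) forces p_4 = False.
  (p_4 ∨ ¬p_8) forces p_8 = False.
  (p_4 ∨ ¬p_7) forces p_7 = False.
  Clause (¬p_0 ∨ p_7) is falsified — contradiction.
Case p_0 = False:
  Clause (p_0) is falsified — contradiction.
Both cases fail, so the formula is unsatisfiable.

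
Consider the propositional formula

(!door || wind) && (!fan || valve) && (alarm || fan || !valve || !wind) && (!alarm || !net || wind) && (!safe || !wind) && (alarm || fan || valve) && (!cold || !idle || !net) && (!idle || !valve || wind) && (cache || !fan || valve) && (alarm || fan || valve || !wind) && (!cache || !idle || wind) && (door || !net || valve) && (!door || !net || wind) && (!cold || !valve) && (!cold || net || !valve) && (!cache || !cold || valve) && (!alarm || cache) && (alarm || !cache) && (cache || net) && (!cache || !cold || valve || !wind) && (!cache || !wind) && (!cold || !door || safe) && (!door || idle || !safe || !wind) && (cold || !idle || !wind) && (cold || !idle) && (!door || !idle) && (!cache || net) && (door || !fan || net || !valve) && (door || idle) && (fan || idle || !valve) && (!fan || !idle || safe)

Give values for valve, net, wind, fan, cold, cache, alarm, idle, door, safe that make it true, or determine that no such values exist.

Set valve = True.
  then (!cold || !valve) forces cold = False.
  then (cold || !idle) forces idle = False.
  then (door || idle) forces door = True.
  then (fan || idle || !valve) forces fan = True.
  then (!door || wind) forces wind = True.
  then (!safe || !wind) forces safe = False.
  then (!cache || !wind) forces cache = False.
  then (!alarm || cache) forces alarm = False.
  then (cache || net) forces net = True.
All clauses satisfied.

valve=T; net=T; wind=T; fan=T; cold=F; cache=F; alarm=F; idle=F; door=T; safe=F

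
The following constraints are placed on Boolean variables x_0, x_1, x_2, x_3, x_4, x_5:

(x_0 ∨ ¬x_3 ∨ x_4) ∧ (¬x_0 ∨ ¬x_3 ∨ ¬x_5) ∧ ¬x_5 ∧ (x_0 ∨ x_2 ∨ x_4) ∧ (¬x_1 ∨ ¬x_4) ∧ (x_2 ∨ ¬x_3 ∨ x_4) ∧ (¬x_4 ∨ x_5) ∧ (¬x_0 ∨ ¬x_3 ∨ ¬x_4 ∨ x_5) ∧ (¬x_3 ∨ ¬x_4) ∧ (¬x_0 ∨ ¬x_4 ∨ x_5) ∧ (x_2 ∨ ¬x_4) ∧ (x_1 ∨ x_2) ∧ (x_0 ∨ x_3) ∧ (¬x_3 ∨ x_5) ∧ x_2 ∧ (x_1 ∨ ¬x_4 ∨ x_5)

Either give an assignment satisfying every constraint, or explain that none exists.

x_0 = True, x_1 = True, x_2 = True, x_3 = False, x_4 = False, x_5 = False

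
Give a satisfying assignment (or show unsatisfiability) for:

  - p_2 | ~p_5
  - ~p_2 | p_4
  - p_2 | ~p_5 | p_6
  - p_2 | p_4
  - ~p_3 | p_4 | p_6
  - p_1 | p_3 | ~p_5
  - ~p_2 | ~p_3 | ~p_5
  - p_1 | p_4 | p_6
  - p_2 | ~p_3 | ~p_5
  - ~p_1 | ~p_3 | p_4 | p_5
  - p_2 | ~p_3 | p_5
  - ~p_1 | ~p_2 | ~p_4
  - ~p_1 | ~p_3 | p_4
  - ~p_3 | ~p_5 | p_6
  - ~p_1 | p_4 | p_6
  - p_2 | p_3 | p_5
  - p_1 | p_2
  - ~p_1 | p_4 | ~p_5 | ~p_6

Set p_1 = False.
  then (p_1 | p_2) forces p_2 = True.
  then (~p_2 | p_4) forces p_4 = True.
Set p_3 = True.
  then (~p_2 | ~p_3 | ~p_5) forces p_5 = False.
Set p_6 = False.
All clauses satisfied.

p_1 = False, p_2 = True, p_3 = True, p_4 = True, p_5 = False, p_6 = False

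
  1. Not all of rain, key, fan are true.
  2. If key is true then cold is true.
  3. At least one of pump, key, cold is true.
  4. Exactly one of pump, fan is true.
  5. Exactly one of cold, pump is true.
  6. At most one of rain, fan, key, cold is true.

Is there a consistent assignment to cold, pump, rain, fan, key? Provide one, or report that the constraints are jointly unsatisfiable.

cold=F; pump=T; rain=T; fan=F; key=F

  (1) {rain, key, fan}: 1/3 true — not all ✓
  (2) key=F ⇒ cold: vacuous ✓
  (3) {pump, key, cold}: 1 true — at least one ✓
  (4) {pump, fan}: 1 true — exactly one ✓
  (5) {cold, pump}: 1 true — exactly one ✓
  (6) {rain, fan, key, cold}: 1 true — at most one ✓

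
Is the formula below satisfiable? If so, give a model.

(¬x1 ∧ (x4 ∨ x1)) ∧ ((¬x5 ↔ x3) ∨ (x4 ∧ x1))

x1 = False; x3 = True; x4 = True; x5 = False

  ¬x1 ∧ (x4 ∨ x1) = True
    ¬x1 = True
    x4 ∨ x1 = True
  (¬x5 ↔ x3) ∨ (x4 ∧ x1) = True
    ¬x5 ↔ x3 = True
      ¬x5 = True
    x4 ∧ x1 = False
Both conjuncts True, so the formula holds.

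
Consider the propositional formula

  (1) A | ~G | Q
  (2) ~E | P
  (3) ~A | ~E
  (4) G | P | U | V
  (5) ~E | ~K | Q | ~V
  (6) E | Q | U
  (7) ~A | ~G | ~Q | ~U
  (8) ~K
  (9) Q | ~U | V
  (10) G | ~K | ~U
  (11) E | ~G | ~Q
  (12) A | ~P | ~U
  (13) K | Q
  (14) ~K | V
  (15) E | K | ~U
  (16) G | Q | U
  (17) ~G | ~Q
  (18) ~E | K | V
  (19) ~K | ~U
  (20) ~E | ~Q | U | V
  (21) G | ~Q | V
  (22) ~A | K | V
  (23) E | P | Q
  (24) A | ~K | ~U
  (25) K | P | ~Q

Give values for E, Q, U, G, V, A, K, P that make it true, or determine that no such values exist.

Unit clause (~K) forces K = False.
In (K | Q) only Q is left, so Q = True.
In (~G | ~Q) only ~G is left, so G = False.
In (G | ~Q | V) only V is left, so V = True.
In (K | P | ~Q) only P is left, so P = True.
Set E = True.
  then (~A | ~E) forces A = False.
  then (A | ~P | ~U) forces U = False.
All clauses satisfied.

E=T, Q=T, U=F, G=F, V=T, A=F, K=F, P=T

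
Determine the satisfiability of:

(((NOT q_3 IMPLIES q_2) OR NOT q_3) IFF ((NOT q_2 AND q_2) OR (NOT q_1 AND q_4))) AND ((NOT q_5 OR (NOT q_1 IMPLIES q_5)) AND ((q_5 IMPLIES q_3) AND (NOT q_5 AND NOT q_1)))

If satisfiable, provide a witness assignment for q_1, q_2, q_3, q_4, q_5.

q_1 = False; q_2 = False; q_3 = False; q_4 = True; q_5 = False

  ((NOT q_3 IMPLIES q_2) OR NOT q_3) IFF ((NOT q_2 AND q_2) OR (NOT q_1 AND q_4)) = True
    (NOT q_3 IMPLIES q_2) OR NOT q_3 = True
      NOT q_3 IMPLIES q_2 = False
        NOT q_3 = True
      NOT q_3 = True
    (NOT q_2 AND q_2) OR (NOT q_1 AND q_4) = True
      NOT q_2 AND q_2 = False
        NOT q_2 = True
      NOT q_1 AND q_4 = True
        NOT q_1 = True
  (NOT q_5 OR (NOT q_1 IMPLIES q_5)) AND ((q_5 IMPLIES q_3) AND (NOT q_5 AND NOT q_1)) = True
    NOT q_5 OR (NOT q_1 IMPLIES q_5) = True
      NOT q_5 = True
      NOT q_1 IMPLIES q_5 = False
        NOT q_1 = True
    (q_5 IMPLIES q_3) AND (NOT q_5 AND NOT q_1) = True
      q_5 IMPLIES q_3 = True
      NOT q_5 AND NOT q_1 = True
        NOT q_5 = True
        NOT q_1 = True
Both conjuncts True, so the formula holds.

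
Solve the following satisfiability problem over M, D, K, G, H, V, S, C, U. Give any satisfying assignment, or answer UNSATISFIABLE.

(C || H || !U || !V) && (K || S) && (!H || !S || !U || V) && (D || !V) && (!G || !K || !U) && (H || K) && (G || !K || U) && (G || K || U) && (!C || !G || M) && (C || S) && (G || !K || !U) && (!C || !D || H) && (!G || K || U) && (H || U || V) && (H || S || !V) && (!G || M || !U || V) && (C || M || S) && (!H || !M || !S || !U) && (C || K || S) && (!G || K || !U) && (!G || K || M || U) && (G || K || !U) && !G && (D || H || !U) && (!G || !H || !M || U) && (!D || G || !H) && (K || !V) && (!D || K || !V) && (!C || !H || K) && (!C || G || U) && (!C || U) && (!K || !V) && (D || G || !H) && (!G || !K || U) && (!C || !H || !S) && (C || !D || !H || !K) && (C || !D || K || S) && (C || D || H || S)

No satisfying assignment exists.

Case U = True:
  (!G) forces G = False.
  (G || !K || !U) forces K = False.
  Clause (G || K || !U) is falsified — contradiction.
Case U = False:
  (!G) forces G = False.
  (G || !K || U) forces K = False.
  Clause (G || K || U) is falsified — contradiction.
Both cases fail, so the formula is unsatisfiable.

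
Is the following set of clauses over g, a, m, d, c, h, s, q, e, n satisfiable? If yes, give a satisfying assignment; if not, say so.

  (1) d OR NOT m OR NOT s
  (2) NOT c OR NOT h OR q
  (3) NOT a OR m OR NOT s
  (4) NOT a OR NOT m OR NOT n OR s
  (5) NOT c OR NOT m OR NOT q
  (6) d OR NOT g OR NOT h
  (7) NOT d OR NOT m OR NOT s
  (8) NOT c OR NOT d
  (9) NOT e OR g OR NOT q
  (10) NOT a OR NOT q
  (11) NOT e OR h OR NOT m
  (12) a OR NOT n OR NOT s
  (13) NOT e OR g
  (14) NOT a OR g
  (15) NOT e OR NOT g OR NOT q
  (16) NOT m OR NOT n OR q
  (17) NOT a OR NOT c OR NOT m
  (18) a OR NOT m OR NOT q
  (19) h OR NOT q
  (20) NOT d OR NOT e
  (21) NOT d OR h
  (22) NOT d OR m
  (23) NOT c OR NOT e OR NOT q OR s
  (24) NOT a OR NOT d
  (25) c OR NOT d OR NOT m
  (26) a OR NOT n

Set g = True.
Set a = True.
  then (NOT a OR NOT q) forces q = False.
  then (NOT a OR NOT d) forces d = False.
  then (d OR NOT g OR NOT h) forces h = False.
Set m = False.
  then (NOT a OR m OR NOT s) forces s = False.
Set c = True.
Set e = False.
Set n = True.
All clauses satisfied.

g = True, a = True, m = False, d = False, c = True, h = False, s = False, q = False, e = False, n = True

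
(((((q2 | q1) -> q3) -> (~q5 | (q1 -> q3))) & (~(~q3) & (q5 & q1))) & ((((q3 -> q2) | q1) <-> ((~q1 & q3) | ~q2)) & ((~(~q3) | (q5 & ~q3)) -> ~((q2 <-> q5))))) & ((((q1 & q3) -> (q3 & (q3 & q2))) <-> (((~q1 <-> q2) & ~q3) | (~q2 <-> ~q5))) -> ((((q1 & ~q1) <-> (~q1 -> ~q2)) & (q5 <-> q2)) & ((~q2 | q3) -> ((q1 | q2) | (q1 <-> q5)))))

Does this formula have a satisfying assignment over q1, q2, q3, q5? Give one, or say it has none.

Case q1 = True: the formula simplifies to (((q3 -> (~q5 | q3)) & (~(~q3) & q5)) & (~q2 & ((~(~q3) | (q5 & ~q3)) -> ~((q2 <-> q5))))) & ~(((q3 -> (q3 & (q3 & q2))) <-> ((~q2 & ~q3) | (~q2 <-> ~q5)))).
  q3 = True: simplifies to (q5 & (~q2 & ~((q2 <-> q5)))) & ~((q2 <-> (~q2 <-> ~q5))).
    q2 = True: the conjunct ~q2 is False.
    q2 = False: simplifies to (q5 & ~(~q5)) & ~q5.
      q5 = True: the conjunct ~q5 is False.
      q5 = False: the conjunct q5 is False.
  q3 = False: the conjunct ~(~q3) becomes ~(~False) = False.
Case q1 = False: the conjunct q1 is False.
Both cases fail — unsatisfiable.

The formula is unsatisfiable.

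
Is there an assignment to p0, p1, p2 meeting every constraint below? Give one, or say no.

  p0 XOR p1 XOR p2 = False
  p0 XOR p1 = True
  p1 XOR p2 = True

p0: True, p1: False, p2: True

p0 XOR p1 XOR p2 = T XOR F XOR T = False ✓
p0 XOR p1 = T XOR F = True ✓
p1 XOR p2 = F XOR T = True ✓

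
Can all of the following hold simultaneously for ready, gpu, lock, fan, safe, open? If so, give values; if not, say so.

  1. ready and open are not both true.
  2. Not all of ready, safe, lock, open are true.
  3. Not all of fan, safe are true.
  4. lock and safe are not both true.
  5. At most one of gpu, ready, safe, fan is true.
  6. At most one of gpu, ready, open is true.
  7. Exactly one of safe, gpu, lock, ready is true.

ready = False, gpu = False, lock = False, fan = False, safe = True, open = False

  (1) ready=F, open=F — not both ✓
  (2) {ready, safe, lock, open}: 1/4 true — not all ✓
  (3) {fan, safe}: 1/2 true — not all ✓
  (4) lock=F, safe=T — not both ✓
  (5) {gpu, ready, safe, fan}: 1 true — at most one ✓
  (6) {gpu, ready, open}: 0 true — at most one ✓
  (7) {safe, gpu, lock, ready}: 1 true — exactly one ✓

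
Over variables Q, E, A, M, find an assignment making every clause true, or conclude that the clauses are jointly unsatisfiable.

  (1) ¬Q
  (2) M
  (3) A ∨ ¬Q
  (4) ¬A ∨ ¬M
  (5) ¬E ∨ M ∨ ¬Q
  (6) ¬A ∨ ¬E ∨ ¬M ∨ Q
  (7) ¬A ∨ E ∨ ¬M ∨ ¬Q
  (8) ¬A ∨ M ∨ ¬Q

Unit clause (¬Q) forces Q = False.
Unit clause (M) forces M = True.
In (¬A ∨ ¬M) only ¬A is left, so A = False.
Set E = True.
Check each clause:
  (¬Q): ¬Q holds.
  (M): M holds.
  (A ∨ ¬Q): ¬Q holds.
  (¬A ∨ ¬M): ¬A holds.
  (¬E ∨ M ∨ ¬Q): M holds.
  (¬A ∨ ¬E ∨ ¬M ∨ Q): ¬A holds.
  (¬A ∨ E ∨ ¬M ∨ ¬Q): ¬A holds.
  (¬A ∨ M ∨ ¬Q): ¬A holds.
All clauses satisfied.

Q = False, E = True, A = False, M = True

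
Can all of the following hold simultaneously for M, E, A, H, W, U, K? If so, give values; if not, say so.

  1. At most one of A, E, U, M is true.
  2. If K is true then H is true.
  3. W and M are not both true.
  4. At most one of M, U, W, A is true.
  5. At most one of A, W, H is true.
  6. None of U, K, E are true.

M: False; E: False; A: False; H: False; W: False; U: False; K: False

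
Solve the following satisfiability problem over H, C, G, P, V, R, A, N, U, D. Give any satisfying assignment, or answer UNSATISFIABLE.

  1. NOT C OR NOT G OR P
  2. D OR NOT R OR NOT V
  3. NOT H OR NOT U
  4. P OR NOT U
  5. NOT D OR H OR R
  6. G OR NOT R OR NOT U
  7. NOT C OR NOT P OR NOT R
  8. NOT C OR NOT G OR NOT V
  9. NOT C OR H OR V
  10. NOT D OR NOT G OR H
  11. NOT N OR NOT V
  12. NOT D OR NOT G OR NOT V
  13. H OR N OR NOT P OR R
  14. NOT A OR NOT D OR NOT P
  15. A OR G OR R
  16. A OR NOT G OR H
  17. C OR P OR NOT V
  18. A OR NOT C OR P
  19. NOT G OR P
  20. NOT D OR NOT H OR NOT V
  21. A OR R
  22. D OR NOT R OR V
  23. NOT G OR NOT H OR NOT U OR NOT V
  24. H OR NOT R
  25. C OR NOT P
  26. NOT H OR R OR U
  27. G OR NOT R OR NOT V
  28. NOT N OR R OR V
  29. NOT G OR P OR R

H: True; C: False; G: False; P: False; V: False; R: True; A: False; N: False; U: False; D: True

Set H = True.
  then (NOT H OR NOT U) forces U = False.
  then (NOT H OR R OR U) forces R = True.
Set C = False.
  then (C OR NOT P) forces P = False.
  then (C OR P OR NOT V) forces V = False.
  then (NOT G OR P) forces G = False.
  then (D OR NOT R OR V) forces D = True.
Set A = False.
Set N = False.
All clauses satisfied.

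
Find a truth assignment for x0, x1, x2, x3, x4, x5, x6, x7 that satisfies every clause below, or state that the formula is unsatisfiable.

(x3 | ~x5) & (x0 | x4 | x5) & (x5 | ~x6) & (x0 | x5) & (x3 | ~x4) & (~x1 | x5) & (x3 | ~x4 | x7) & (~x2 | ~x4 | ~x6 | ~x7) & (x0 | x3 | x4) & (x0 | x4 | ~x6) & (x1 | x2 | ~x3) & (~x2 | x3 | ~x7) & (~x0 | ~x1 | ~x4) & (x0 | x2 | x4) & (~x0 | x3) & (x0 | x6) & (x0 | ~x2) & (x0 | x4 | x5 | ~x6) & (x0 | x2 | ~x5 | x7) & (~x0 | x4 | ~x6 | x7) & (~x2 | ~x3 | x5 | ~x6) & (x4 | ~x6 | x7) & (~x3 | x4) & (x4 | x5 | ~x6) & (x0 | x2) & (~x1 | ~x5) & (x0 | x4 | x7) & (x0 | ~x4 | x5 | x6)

x0 = True; x1 = False; x2 = True; x3 = True; x4 = True; x5 = True; x6 = True; x7 = False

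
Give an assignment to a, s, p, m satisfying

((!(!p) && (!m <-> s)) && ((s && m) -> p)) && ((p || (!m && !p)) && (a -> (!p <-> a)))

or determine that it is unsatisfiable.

a = False, s = True, p = True, m = False

  (!(!p) && (!m <-> s)) && ((s && m) -> p) = True
    !(!p) && (!m <-> s) = True
      !(!p) = True
        !p = False
      !m <-> s = True
        !m = True
    (s && m) -> p = True
      s && m = False
  (p || (!m && !p)) && (a -> (!p <-> a)) = True
    p || (!m && !p) = True
      !m && !p = False
        !m = True
        !p = False
    a -> (!p <-> a) = True
      !p <-> a = True
        !p = False
Both conjuncts True, so the formula holds.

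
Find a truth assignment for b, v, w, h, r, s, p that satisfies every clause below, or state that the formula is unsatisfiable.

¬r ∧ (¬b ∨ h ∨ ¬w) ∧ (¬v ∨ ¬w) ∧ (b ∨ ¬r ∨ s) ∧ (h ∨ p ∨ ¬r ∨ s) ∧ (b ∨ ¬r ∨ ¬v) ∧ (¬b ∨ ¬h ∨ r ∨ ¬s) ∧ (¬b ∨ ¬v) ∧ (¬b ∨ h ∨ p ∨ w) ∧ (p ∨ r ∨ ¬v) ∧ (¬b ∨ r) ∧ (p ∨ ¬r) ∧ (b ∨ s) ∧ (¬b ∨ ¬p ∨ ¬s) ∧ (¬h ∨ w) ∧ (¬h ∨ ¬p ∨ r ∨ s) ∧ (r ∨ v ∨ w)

b = False; v = False; w = True; h = False; r = False; s = True; p = True

Unit clause (¬r) forces r = False.
In (¬b ∨ r) only ¬b is left, so b = False.
In (b ∨ s) only s is left, so s = True.
Set v = False.
  then (r ∨ v ∨ w) forces w = True.
Set h = False.
Set p = True.
All clauses satisfied.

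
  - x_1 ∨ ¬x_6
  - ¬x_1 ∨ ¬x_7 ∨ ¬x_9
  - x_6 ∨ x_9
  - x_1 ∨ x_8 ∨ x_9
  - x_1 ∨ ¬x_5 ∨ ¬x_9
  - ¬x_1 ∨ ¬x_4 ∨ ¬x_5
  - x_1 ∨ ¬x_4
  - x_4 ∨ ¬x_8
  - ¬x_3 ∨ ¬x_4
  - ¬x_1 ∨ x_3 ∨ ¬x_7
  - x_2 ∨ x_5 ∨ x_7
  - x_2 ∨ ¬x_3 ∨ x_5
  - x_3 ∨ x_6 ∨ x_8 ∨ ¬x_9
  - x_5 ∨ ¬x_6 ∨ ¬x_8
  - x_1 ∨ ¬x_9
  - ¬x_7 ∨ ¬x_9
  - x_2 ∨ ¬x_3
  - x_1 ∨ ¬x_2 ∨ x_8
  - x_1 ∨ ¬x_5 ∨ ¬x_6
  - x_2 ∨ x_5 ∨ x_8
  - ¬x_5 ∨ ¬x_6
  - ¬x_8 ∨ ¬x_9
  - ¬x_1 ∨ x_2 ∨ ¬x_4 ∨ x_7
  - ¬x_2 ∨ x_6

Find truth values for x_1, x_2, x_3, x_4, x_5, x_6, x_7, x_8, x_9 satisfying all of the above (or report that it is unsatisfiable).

Set x_1 = True.
Set x_2 = True.
  then (¬x_2 ∨ x_6) forces x_6 = True.
  then (¬x_5 ∨ ¬x_6) forces x_5 = False.
  then (x_5 ∨ ¬x_6 ∨ ¬x_8) forces x_8 = False.
Set x_3 = False.
  then (¬x_1 ∨ x_3 ∨ ¬x_7) forces x_7 = False.
Set x_4 = True.
Set x_9 = False.
All clauses satisfied.

x_1: True, x_2: True, x_3: False, x_4: True, x_5: False, x_6: True, x_7: False, x_8: False, x_9: False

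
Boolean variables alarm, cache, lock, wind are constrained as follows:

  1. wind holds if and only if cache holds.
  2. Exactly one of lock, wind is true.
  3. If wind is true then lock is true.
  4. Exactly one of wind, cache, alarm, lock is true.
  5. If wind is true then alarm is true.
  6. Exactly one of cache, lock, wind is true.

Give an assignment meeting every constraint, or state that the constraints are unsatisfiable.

alarm = False, cache = False, lock = True, wind = False

  (1) wind=F, cache=F — same ✓
  (2) {lock, wind}: 1 true — exactly one ✓
  (3) wind=F ⇒ lock: vacuous ✓
  (4) {wind, cache, alarm, lock}: 1 true — exactly one ✓
  (5) wind=F ⇒ alarm: vacuous ✓
  (6) {cache, lock, wind}: 1 true — exactly one ✓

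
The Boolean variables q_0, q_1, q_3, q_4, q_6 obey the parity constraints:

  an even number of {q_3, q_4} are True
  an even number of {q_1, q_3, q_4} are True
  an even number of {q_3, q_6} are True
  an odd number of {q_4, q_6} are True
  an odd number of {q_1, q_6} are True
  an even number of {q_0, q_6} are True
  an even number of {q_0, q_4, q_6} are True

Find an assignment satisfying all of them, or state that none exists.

Adding constraints 1, 3, 4 mod 2: every variable appears an even number of times on the left, so the left side is 0.
But the right sides sum to 1 (mod 2). 0 ≠ 1 — the system is inconsistent.

Unsatisfiable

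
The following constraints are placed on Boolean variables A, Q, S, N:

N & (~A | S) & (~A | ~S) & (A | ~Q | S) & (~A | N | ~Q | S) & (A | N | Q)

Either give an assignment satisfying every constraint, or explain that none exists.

A: False, Q: False, S: False, N: True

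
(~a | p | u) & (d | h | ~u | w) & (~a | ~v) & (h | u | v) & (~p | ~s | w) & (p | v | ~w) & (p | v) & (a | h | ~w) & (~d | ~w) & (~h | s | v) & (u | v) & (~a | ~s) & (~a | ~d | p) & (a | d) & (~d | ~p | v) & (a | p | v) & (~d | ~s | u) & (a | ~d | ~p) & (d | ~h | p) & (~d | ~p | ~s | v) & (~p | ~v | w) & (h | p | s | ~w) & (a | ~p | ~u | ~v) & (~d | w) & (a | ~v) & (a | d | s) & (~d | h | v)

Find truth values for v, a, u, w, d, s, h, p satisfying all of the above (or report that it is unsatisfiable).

Try v = True:
  (~a | ~v) forces a = False.
  clause (a | ~v) is falsified — backtrack.
So v = False.
  then (p | v) forces p = True.
  then (u | v) forces u = True.
  then (~d | ~p | v) forces d = False.
  then (a | d) forces a = True.
  then (~a | ~s) forces s = False.
  then (~h | s | v) forces h = False.
  then (d | h | ~u | w) forces w = True.
All clauses satisfied.

v=F, a=T, u=T, w=T, d=F, s=F, h=F, p=T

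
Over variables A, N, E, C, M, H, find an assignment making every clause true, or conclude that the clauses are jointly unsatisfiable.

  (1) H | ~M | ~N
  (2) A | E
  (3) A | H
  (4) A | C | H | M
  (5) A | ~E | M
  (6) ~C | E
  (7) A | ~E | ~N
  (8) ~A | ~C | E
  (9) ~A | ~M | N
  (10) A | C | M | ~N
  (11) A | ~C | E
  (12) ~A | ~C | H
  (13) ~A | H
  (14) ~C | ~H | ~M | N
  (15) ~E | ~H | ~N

A: True, N: False, E: False, C: False, M: False, H: True

Set A = True.
  then (~A | H) forces H = True.
Set N = False.
  then (~A | ~M | N) forces M = False.
Set E = False.
  then (~C | E) forces C = False.
All clauses satisfied.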